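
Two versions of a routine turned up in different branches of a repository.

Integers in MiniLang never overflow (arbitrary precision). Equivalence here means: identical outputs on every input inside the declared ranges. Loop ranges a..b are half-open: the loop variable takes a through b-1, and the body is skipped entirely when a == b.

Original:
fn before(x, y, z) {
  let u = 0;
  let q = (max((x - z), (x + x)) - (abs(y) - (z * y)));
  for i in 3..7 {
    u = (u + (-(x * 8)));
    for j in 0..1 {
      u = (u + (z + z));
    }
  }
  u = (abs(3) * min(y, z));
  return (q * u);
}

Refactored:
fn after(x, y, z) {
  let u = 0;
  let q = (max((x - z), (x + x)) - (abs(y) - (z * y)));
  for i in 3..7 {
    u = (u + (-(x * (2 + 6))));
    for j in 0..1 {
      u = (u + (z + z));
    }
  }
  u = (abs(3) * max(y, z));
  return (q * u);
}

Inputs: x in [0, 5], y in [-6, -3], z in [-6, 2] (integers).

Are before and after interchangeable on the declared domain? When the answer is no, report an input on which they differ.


On input x=0, y=-6, z=-5, before returns -522 while after returns -435.
verdict: not equivalent; witness: x=0, y=-6, z=-5


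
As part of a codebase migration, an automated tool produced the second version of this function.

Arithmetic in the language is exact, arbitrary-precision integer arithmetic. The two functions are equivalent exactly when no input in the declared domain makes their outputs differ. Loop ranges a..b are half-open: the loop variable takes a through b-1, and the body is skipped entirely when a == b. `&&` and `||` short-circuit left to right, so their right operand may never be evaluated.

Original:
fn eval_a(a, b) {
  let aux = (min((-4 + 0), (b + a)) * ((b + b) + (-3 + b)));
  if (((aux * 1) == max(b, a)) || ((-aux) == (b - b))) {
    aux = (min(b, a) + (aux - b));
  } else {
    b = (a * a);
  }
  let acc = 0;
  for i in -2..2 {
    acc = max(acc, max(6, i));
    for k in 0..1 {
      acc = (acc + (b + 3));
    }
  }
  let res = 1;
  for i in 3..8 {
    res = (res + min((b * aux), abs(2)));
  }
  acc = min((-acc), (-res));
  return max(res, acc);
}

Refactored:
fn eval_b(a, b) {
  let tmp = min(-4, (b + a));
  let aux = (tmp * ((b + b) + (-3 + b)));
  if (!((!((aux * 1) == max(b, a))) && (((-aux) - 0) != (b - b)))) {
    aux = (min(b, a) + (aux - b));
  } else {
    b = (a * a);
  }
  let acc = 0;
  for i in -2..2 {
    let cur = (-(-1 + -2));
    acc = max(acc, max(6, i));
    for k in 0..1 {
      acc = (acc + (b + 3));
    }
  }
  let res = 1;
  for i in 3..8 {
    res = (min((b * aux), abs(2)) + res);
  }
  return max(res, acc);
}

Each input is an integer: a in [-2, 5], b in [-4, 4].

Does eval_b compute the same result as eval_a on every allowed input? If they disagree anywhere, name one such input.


Take a=-2, b=-4.
eval_a: aux becomes 90; next (((aux * 1) == max(b, a)) || ((-aux) == (b - b))) evaluates to false; next b becomes 4; next acc becomes 0; next at i=-2:; next acc becomes 6; next at k=0:; next acc becomes 13; next at i=-1:; next acc becomes 13; next at k=0:; next acc becomes 20; next at i=0:; next acc becomes 20; next at k=0:; next acc becomes 27; next at i=1:; next acc becomes 27; next at k=0:; next acc becomes 34; next res becomes 1; next at i=3:; next res becomes 3; next at i=4:; next res becomes 5; next at i=5:; next res becomes 7; next at i=6:; next res becomes 9; next at i=7:; next res becomes 11; next acc becomes -34; next final value 11
eval_b: tmp becomes -6; next aux becomes 90; next (!((!((aux * 1) == max(b, a))) && (((-aux) - 0) != (b - b)))) evaluates to false; next b becomes 4; next acc becomes 0; next at i=-2:; next cur becomes 3; next acc becomes 6; next at k=0:; next acc becomes 13; next at i=-1:; next cur becomes 3; next acc becomes 13; next at k=0:; next acc becomes 20; next at i=0:; next cur becomes 3; next acc becomes 20; next at k=0:; next acc becomes 27; next at i=1:; next cur becomes 3; next acc becomes 27; next at k=0:; next acc becomes 34; next res becomes 1; next at i=3:; next res becomes 3; next at i=4:; next res becomes 5; next at i=5:; next res becomes 7; next at i=6:; next res becomes 9; next at i=7:; next res becomes 11; next final value 34
11 != 34, so the rewrite changes behavior.
verdict: not equivalent; witness: a=-2, b=-4


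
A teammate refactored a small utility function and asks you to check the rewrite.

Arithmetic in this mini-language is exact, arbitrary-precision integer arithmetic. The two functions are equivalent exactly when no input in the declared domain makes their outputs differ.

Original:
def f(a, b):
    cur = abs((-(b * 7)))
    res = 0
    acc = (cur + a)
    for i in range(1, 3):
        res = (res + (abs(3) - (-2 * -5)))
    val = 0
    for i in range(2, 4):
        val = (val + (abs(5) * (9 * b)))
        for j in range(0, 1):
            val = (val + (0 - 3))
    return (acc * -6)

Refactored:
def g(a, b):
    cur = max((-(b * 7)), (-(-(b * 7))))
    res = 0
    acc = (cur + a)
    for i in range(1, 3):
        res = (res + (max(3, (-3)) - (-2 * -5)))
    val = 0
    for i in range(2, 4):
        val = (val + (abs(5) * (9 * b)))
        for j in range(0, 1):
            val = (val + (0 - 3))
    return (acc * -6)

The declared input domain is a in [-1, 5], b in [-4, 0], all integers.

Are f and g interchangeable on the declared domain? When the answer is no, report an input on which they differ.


Although min/max/abs usage differs, constant usage differs, arithmetic usage differs, 35/35 inputs agree.
verdict: equivalent


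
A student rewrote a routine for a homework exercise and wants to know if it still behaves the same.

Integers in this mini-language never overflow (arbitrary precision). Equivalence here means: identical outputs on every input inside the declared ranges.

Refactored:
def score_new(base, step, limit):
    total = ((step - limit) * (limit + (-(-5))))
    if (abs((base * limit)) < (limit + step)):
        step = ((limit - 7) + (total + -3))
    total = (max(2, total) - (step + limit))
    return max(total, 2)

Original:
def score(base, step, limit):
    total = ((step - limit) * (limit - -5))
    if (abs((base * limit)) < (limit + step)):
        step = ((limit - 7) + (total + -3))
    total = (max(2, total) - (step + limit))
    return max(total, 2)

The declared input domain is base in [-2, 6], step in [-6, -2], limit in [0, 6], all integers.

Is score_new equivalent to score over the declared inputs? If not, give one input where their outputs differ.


Differences: arithmetic usage differs — yet all 315 inputs agree.
verdict: equivalent


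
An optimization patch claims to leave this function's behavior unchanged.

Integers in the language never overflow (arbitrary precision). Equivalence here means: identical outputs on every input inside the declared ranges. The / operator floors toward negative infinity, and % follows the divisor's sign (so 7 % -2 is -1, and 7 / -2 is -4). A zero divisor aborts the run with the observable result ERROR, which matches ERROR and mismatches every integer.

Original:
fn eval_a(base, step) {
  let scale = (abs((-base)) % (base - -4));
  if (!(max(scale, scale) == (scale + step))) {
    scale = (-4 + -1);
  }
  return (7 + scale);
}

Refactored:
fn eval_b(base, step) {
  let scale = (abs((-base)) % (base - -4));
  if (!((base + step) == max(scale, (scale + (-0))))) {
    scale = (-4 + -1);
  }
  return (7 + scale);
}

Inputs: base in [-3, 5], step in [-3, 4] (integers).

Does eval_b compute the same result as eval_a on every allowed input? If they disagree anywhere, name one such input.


Not equivalent: base=-3, step=0 separates them (7 vs 2).
eval_a: scale=0, then (!(max(scale, scale) == (scale + step))) is false, then returns 7
eval_b: scale=0, then (!((base + step) == max(scale, (scale + (-0))))) is true, then scale=-5, then returns 2
verdict: not equivalent; witness: base=-3, step=0


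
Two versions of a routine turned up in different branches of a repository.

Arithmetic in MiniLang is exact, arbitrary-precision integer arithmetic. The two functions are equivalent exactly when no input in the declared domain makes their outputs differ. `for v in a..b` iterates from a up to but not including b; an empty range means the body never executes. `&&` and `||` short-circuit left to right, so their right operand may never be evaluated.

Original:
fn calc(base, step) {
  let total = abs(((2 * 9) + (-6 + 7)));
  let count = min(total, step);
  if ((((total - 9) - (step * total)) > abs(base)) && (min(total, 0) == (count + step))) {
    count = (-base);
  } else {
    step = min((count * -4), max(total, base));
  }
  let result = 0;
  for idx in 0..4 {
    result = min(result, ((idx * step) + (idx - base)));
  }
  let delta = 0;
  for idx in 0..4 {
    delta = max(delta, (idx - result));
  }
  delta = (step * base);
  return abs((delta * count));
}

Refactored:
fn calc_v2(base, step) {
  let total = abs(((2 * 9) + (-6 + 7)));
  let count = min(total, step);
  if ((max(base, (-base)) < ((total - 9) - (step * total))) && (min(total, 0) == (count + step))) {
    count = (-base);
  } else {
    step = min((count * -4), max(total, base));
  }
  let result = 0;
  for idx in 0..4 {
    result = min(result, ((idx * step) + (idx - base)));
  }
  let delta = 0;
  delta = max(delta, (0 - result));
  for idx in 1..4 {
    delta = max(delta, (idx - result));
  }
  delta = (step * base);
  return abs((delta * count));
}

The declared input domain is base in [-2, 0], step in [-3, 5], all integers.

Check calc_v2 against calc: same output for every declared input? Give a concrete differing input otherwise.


The two are interchangeable: min/max/abs usage differs; also comparison usage differs; also constant usage differs; also loop structure differs; also statement counts differ; also arithmetic usage differs, and every declared input agrees.
One worked example (base=-2, step=-3) — calc: total = 19; count = -3; ((((total - 9) - (step * total)) > abs(base)) && (min(total, 0) == (count + step))) -> false; step = 12; result = 0; [idx=0]; result = 0; [idx=1]; result = 0; [idx=2]; result = 0; [idx=3]; result = 0; delta = 0; [idx=0]; delta = 0; [idx=1]; delta = 1; [idx=2]; delta = 2; [idx=3]; delta = 3; delta = -24; return 72; calc_v2: total = 19; count = -3; ((max(base, (-base)) < ((total - 9) - (step * total))) && (min(total, 0) == (count + step))) -> false; step = 12; result = 0; [idx=0]; result = 0; [idx=1]; result = 0; [idx=2]; result = 0; [idx=3]; result = 0; delta = 0; delta = 0; [idx=1]; delta = 1; [idx=2]; delta = 2; [idx=3]; delta = 3; delta = -24; return 72; agreement on 72.
Checked all 27 inputs in the declared domain: the outputs agree on every one.
verdict: equivalent


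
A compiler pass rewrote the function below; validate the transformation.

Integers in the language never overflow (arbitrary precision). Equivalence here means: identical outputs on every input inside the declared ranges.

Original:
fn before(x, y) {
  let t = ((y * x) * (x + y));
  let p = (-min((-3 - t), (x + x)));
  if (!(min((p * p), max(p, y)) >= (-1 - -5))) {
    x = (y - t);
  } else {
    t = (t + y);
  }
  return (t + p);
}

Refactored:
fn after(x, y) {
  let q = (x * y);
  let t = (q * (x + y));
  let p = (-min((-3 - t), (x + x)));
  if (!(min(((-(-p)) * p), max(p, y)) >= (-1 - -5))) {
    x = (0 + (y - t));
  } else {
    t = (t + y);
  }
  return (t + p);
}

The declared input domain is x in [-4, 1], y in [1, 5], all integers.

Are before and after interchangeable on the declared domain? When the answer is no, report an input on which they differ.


Differences: constant usage differs; statement counts differ; arithmetic usage differs; local variable names differ — yet all 30 inputs agree.
verdict: equivalent


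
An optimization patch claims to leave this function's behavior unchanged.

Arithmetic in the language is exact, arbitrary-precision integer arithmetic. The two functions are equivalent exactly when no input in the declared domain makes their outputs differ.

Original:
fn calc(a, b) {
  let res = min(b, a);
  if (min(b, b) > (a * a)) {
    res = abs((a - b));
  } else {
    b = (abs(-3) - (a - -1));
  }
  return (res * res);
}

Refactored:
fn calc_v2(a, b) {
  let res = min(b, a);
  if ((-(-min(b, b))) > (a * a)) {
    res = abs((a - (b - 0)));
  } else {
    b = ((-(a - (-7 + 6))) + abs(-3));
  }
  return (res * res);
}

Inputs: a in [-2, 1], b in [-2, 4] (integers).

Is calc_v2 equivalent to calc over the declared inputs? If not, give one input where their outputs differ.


Reading the diff, among the changes: arithmetic usage differs, plus constant usage differs.
Tracing a=-2, b=2: calc: res becomes -2; next (min(b, b) > (a * a)) evaluates to false; next b becomes 4; next final value 4 | calc_v2: res becomes -2; next ((-(-min(b, b))) > (a * a)) evaluates to false; next b becomes 4; next final value 4 — matching result 4.
An exhaustive pass over the 28 declared inputs shows identical outputs.
verdict: equivalent


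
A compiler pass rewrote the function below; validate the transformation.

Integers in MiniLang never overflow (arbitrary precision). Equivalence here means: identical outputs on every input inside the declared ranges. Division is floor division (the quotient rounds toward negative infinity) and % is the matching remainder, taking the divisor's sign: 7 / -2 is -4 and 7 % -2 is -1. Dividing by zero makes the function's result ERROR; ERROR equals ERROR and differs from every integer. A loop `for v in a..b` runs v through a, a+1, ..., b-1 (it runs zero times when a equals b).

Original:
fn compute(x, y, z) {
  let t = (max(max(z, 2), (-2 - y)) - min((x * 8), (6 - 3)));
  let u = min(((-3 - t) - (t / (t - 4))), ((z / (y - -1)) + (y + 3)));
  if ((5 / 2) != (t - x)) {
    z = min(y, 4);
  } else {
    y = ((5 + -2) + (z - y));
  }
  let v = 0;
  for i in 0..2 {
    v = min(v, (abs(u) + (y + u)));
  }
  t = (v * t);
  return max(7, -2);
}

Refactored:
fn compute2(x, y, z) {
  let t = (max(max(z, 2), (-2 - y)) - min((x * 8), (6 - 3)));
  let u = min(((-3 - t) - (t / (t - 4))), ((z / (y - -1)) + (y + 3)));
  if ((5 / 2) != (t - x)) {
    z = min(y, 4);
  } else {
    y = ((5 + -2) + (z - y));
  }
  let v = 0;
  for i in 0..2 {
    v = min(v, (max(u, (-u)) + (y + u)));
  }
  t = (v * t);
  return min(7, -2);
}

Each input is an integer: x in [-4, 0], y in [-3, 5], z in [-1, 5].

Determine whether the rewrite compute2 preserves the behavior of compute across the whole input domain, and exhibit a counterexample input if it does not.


Take x=-4, y=-3, z=-1.
compute: t := 34 | u := -38 | ((5 / 2) != (t - x)): true | z := -3 | v := 0 | iter i=0: | v := -3 | iter i=1: | v := -3 | t := -102 | result 7
compute2: t := 34 | u := -38 | ((5 / 2) != (t - x)): true | z := -3 | v := 0 | iter i=0: | v := -3 | iter i=1: | v := -3 | t := -102 | result -2
7 and -2 differ, so these are not the same function on this domain.
verdict: not equivalent; witness: x=-4, y=-3, z=-1


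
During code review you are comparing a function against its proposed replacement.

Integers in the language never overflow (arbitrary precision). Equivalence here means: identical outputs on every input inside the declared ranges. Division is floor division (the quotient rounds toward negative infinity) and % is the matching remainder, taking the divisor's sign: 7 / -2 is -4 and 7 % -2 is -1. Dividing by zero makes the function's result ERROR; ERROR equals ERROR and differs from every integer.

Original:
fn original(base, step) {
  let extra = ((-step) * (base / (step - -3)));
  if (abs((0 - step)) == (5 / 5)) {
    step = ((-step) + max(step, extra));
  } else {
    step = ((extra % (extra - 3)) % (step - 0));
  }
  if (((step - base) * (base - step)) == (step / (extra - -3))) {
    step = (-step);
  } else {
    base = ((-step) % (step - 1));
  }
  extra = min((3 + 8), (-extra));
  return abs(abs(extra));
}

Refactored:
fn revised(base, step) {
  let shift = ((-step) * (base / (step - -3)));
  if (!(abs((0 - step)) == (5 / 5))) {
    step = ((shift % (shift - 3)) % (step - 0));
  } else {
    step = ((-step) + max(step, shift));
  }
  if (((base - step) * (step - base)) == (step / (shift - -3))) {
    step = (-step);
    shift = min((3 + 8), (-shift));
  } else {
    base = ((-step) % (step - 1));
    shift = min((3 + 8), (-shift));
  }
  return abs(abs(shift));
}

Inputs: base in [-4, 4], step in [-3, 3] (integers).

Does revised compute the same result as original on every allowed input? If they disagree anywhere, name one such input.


Behavior is preserved: although constant usage differs; and arithmetic usage differs; and statement counts differ; and local variable names differ; and min/max/abs usage differs; and boolean connective usage differs, the outputs never diverge.
One worked example (base=4, step=2) — original: extra becomes 0; next (abs((0 - step)) == (5 / 5)) evaluates to false; next step becomes 0; next (((step - base) * (base - step)) == (step / (extra - -3))) evaluates to false; next base becomes 0; next extra becomes 0; next final value 0; revised: shift becomes 0; next (!(abs((0 - step)) == (5 / 5))) evaluates to true; next step becomes 0; next (((base - step) * (step - base)) == (step / (shift - -3))) evaluates to false; next base becomes 0; next shift becomes 0; next final value 0; agreement on 0.
Checked all 63 inputs in the declared domain: the outputs agree on every one.
verdict: equivalent


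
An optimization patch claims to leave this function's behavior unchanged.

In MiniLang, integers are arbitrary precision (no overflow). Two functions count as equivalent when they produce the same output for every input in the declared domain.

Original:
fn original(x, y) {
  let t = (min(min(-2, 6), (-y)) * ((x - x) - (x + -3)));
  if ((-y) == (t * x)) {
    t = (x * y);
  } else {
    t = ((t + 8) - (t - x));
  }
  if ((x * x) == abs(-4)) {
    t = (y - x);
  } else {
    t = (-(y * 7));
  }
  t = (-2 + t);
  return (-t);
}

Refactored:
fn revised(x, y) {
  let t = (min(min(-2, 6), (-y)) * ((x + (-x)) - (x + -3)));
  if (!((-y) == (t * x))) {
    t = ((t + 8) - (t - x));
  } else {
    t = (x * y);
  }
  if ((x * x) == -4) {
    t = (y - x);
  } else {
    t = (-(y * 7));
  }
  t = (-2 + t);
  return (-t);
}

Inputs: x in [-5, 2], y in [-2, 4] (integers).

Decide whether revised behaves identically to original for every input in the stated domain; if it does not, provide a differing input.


On input x=-2, y=-2, original returns 2 while revised returns -12.
verdict: not equivalent; witness: x=-2, y=-2


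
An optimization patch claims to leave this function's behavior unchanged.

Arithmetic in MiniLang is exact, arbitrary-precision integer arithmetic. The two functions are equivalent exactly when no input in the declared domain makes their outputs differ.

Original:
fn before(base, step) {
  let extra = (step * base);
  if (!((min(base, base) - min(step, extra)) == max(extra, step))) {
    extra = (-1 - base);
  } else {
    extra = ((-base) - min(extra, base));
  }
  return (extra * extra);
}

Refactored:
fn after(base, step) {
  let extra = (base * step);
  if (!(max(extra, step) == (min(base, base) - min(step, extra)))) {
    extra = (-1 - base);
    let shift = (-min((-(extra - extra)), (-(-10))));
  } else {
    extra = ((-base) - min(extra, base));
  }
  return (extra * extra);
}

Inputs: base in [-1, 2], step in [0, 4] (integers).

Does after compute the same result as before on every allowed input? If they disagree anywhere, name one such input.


The two versions differ — the changes include arithmetic usage differs; local variable names differ; statement counts differ; min/max/abs usage differs; constant usage differs.
Tracing base=1, step=4: before: extra = 4; (!((min(base, base) - min(step, extra)) == max(extra, step))) -> true; extra = -2; return 4 | after: extra = 4; (!(max(extra, step) == (min(base, base) - min(step, extra)))) -> true; extra = -2; shift = 0; return 4 — matching result 4.
Every one of the 20 inputs gives matching results.
verdict: equivalent


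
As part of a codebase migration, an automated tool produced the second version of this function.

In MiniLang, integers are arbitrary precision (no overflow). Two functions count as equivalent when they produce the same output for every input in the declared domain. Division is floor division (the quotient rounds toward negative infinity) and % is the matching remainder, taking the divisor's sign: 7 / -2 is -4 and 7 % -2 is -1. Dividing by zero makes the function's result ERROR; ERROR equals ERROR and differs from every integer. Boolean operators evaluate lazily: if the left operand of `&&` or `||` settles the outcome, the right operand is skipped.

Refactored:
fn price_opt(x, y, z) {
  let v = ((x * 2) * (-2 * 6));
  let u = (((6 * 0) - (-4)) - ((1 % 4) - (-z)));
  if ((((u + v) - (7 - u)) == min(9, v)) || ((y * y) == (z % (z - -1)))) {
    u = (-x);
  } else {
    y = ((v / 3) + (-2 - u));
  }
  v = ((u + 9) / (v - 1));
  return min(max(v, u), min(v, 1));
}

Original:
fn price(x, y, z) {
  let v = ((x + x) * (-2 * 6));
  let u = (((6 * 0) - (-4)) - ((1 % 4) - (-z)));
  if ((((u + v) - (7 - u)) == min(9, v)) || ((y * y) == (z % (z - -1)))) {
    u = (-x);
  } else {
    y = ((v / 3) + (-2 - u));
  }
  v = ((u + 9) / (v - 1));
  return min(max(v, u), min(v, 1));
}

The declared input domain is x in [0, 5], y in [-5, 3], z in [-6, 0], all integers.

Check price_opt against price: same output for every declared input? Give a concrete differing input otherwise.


Comparing the listings, the differences include: arithmetic usage differs; also constant usage differs.
Tracing x=5, y=-2, z=-3: price: v=-120, then u=6, then ((((u + v) - (7 - u)) == min(9, v)) || ((y * y) == (z % (z - -1)))) is false, then y=-48, then v=-1, then returns -1 | price_opt: v=-120, then u=6, then ((((u + v) - (7 - u)) == min(9, v)) || ((y * y) == (z % (z - -1)))) is false, then y=-48, then v=-1, then returns -1 — matching result -1.
Across all 378 domain points the two functions coincide.
verdict: equivalent


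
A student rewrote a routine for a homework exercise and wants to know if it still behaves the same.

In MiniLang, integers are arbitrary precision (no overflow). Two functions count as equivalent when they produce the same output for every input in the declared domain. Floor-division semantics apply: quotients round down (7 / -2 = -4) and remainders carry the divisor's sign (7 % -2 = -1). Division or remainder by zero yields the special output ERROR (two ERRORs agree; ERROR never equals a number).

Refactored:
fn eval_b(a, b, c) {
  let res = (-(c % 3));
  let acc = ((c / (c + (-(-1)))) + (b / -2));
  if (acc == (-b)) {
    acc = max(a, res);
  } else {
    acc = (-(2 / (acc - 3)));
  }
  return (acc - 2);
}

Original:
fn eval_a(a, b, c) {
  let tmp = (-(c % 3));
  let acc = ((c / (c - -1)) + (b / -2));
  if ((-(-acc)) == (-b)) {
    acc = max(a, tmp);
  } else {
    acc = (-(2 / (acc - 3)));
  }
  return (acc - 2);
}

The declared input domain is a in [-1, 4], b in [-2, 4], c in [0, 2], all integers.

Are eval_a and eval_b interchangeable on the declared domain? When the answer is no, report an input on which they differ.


Although local variable names differ, and arithmetic usage differs, 126/126 inputs agree.
verdict: equivalent


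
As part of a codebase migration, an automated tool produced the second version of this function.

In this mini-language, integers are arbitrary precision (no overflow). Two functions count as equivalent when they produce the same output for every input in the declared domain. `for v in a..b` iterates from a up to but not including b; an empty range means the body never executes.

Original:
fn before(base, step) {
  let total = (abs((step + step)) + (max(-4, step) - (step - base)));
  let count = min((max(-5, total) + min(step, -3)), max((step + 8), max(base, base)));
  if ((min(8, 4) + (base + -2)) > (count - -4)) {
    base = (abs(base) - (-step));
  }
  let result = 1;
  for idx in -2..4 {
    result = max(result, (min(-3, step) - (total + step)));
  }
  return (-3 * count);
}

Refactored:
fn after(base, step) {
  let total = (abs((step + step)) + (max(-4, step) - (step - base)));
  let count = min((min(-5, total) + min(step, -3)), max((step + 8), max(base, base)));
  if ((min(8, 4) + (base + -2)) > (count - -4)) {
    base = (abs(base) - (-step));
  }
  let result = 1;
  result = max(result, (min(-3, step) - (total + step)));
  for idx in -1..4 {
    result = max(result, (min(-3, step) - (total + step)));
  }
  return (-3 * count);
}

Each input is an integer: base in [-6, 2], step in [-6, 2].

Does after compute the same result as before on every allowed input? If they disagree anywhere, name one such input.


These are not equivalent — on base=-6, step=-6 the outputs split (-6 vs 33).
before: total := 8 | count := 2 | ((min(8, 4) + (base + -2)) > (count - -4)): false | result := 1 | iter idx=-2: | result := 1 | iter idx=-1: | result := 1 | iter idx=0: | result := 1 | iter idx=1: | result := 1 | iter idx=2: | result := 1 | iter idx=3: | result := 1 | result -6
after: total := 8 | count := -11 | ((min(8, 4) + (base + -2)) > (count - -4)): true | base := 0 | result := 1 | result := 1 | iter idx=-1: | result := 1 | iter idx=0: | result := 1 | iter idx=1: | result := 1 | iter idx=2: | result := 1 | iter idx=3: | result := 1 | result 33
verdict: not equivalent; witness: base=-6, step=-6


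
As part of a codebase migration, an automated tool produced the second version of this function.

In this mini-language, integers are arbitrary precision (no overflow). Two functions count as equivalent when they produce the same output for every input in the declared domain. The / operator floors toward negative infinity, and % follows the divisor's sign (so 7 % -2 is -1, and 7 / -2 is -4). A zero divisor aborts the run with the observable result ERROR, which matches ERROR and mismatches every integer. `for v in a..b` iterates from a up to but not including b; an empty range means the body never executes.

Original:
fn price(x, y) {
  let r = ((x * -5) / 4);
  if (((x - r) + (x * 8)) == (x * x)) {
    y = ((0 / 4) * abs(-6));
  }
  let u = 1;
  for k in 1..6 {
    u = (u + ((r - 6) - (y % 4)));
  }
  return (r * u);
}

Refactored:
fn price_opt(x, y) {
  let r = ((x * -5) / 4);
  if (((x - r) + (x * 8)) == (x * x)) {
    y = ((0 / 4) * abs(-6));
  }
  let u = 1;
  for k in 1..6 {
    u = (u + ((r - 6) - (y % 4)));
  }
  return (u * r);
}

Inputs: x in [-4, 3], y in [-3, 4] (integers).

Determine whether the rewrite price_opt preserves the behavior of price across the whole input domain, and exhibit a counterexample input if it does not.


This is a faithful refactor — same computation, different form, but the computed results match everywhere.
Spot check at x=0, y=4 — price: r=0, then (((x - r) + (x * 8)) == (x * x)) is true, then y=0, then u=1, then (k=1), then u=-5, then (k=2), then u=-11, then (k=3), then u=-17, then (k=4), then u=-23, then (k=5), then u=-29, then returns 0. price_opt: r=0, then (((x - r) + (x * 8)) == (x * x)) is true, then y=0, then u=1, then (k=1), then u=-5, then (k=2), then u=-11, then (k=3), then u=-17, then (k=4), then u=-23, then (k=5), then u=-29, then returns 0. Both give 0.
Every one of the 64 inputs gives matching results.
verdict: equivalent


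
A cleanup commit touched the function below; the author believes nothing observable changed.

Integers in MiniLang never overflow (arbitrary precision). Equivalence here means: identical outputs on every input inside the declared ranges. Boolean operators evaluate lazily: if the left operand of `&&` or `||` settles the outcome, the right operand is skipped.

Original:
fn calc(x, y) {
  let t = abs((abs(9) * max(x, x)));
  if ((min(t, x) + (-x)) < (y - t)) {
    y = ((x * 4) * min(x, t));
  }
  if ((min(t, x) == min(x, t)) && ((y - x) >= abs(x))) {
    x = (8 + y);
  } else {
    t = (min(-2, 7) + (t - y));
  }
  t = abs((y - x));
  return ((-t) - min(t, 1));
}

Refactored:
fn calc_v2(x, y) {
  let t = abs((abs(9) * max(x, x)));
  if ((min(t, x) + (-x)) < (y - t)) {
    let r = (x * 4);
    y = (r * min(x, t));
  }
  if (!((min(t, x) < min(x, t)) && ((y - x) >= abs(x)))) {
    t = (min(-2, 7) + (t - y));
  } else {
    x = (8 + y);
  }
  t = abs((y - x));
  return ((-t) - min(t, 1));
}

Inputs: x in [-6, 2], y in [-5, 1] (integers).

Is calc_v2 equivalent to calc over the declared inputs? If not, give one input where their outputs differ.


Not equivalent: x=-6, y=0 separates them (-9 vs -7).
calc: t becomes 54; next ((min(t, x) + (-x)) < (y - t)) evaluates to false; next ((min(t, x) == min(x, t)) && ((y - x) >= abs(x))) evaluates to true; next x becomes 8; next t becomes 8; next final value -9
calc_v2: t becomes 54; next ((min(t, x) + (-x)) < (y - t)) evaluates to false; next (!((min(t, x) < min(x, t)) && ((y - x) >= abs(x)))) evaluates to true; next t becomes 52; next t becomes 6; next final value -7
verdict: not equivalent; witness: x=-6, y=0


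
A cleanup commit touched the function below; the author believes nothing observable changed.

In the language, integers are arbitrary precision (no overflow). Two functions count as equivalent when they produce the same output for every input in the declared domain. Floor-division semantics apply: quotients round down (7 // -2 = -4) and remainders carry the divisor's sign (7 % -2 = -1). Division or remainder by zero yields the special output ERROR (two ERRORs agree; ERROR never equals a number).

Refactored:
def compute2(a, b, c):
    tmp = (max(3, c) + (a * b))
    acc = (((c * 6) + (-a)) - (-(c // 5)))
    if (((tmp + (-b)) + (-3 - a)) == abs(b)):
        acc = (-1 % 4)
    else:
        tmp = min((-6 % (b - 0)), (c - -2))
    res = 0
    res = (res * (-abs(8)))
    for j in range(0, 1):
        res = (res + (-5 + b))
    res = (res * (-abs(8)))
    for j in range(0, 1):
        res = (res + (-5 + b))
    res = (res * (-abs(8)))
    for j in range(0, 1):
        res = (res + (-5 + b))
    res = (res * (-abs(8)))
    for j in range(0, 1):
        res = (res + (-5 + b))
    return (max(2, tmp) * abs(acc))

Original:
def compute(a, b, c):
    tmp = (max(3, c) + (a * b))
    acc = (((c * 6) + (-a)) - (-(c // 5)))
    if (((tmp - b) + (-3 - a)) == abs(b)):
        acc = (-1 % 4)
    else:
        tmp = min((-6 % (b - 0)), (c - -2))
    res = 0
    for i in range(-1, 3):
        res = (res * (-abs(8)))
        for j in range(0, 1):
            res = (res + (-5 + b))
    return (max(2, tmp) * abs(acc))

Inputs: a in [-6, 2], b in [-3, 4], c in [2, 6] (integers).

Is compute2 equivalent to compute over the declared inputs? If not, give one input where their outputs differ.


Although statement counts differ, plus arithmetic usage differs, plus constant usage differs, plus loop structure differs, plus local variable names differ, plus min/max/abs usage differs, 360/360 inputs agree.
verdict: equivalent


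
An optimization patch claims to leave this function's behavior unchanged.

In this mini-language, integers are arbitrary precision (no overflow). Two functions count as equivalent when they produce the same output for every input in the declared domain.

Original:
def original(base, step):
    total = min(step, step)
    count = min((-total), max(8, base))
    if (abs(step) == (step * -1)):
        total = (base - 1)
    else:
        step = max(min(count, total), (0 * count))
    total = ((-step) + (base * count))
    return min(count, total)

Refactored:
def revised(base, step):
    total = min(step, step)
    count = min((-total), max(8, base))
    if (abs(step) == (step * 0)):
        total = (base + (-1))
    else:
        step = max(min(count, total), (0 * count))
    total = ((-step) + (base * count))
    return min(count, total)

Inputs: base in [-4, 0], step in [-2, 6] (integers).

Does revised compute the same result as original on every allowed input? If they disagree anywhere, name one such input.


Evaluate both at base=-4, step=-2.
original: total = -2; count = 2; (abs(step) == (step * -1)) -> true; total = -5; total = -6; return -6
revised: total = -2; count = 2; (abs(step) == (step * 0)) -> false; step = 0; total = -8; return -8
-6 and -8 differ, so these are not the same function on this domain.
verdict: not equivalent; witness: base=-4, step=-2


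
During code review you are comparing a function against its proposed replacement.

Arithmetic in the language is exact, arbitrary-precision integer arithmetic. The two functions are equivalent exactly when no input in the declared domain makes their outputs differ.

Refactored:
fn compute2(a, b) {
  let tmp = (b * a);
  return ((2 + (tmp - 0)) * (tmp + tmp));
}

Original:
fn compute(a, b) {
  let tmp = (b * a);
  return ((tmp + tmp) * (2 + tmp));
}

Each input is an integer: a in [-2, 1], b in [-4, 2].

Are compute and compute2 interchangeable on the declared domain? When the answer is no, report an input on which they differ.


The two are interchangeable: constant usage differs; arithmetic usage differs, and every declared input agrees.
Tracing a=0, b=-3: compute: tmp = 0; return 0 | compute2: tmp = 0; return 0 — matching result 0.
Every one of the 28 inputs gives matching results.
verdict: equivalent


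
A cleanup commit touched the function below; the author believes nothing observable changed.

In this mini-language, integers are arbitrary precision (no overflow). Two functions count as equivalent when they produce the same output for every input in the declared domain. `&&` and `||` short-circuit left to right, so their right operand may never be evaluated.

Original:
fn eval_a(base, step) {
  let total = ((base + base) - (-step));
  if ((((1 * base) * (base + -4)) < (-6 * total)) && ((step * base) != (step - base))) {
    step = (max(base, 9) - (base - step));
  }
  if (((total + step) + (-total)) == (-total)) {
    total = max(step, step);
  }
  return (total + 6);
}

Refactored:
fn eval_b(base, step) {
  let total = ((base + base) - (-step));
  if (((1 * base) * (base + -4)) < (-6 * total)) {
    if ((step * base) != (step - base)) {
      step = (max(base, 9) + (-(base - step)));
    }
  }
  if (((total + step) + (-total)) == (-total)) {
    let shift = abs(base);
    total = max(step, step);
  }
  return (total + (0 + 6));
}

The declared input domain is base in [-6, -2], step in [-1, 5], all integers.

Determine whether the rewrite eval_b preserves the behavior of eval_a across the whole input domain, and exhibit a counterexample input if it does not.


Reading the diff, among the changes: arithmetic usage differs, plus min/max/abs usage differs, plus constant usage differs, plus statement counts differ, plus boolean connective usage differs, plus local variable names differ, plus branching structure differs.
Tracing base=-3, step=5: eval_a: total=-1, then ((((1 * base) * (base + -4)) < (-6 * total)) && ((step * base) != (step - base))) is false, then (((total + step) + (-total)) == (-total)) is false, then returns 5 | eval_b: total=-1, then (((1 * base) * (base + -4)) < (-6 * total)) is false, then (((total + step) + (-total)) == (-total)) is false, then returns 5 — matching result 5.
Across all 35 domain points the two functions coincide.
verdict: equivalent


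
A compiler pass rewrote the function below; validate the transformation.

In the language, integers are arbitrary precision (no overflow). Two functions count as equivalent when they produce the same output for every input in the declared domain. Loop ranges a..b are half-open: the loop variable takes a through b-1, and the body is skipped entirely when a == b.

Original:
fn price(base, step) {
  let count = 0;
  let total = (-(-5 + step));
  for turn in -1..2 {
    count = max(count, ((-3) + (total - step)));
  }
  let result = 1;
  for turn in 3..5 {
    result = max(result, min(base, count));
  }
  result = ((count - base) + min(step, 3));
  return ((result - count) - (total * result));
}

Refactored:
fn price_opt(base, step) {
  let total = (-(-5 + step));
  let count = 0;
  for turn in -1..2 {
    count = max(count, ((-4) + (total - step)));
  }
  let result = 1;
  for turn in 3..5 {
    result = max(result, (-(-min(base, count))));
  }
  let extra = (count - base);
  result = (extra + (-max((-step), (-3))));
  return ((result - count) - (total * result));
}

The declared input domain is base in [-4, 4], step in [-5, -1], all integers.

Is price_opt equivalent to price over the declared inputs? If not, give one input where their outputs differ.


These are not equivalent — on base=-4, step=-5 the outputs split (-111 vs -101).
price: count = 0; total = 10; [turn=-1]; count = 12; [turn=0]; count = 12; [turn=1]; count = 12; result = 1; [turn=3]; result = 1; [turn=4]; result = 1; result = 11; return -111
price_opt: total = 10; count = 0; [turn=-1]; count = 11; [turn=0]; count = 11; [turn=1]; count = 11; result = 1; [turn=3]; result = 1; [turn=4]; result = 1; extra = 15; result = 10; return -101
verdict: not equivalent; witness: base=-4, step=-5


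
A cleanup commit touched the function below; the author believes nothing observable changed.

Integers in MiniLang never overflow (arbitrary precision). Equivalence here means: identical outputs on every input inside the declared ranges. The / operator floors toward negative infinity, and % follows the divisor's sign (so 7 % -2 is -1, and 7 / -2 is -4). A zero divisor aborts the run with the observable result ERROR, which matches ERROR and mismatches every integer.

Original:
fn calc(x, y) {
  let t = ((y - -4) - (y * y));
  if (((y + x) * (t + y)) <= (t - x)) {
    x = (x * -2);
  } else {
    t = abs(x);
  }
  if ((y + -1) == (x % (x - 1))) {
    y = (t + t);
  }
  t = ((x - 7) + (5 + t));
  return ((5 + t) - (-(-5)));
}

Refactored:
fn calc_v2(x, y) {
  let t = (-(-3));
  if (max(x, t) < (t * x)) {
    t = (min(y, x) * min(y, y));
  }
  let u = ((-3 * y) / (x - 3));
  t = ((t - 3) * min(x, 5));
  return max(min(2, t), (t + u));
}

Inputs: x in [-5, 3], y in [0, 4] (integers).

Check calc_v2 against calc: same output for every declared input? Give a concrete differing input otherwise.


There is a counterexample at x=-5, y=0: 12 on one side, 0 on the other.
calc: t := 4 | (((y + x) * (t + y)) <= (t - x)): true | x := 10 | ((y + -1) == (x % (x - 1))): false | t := 12 | result 12
calc_v2: t := 3 | (max(x, t) < (t * x)): false | u := 0 | t := 0 | result 0
verdict: not equivalent; witness: x=-5, y=0


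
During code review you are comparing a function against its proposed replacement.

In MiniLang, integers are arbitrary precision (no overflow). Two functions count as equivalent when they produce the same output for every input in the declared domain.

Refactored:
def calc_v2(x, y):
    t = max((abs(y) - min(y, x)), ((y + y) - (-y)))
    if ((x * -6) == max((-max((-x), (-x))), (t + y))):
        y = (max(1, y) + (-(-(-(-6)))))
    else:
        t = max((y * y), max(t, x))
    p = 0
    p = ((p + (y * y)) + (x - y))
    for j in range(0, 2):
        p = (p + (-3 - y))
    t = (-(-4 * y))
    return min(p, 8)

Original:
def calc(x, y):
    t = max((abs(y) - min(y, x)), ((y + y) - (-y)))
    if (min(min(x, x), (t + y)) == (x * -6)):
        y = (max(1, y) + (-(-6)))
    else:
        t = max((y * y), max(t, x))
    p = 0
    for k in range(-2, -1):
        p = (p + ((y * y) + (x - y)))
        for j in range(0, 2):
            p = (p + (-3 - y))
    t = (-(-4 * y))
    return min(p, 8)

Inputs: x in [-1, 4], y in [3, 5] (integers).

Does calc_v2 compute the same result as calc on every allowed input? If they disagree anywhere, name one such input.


Consider the input x=0, y=3.
calc: t := 9 | (min(min(x, x), (t + y)) == (x * -6)): true | y := 9 | p := 0 | iter k=-2: | p := 72 | iter j=0: | p := 60 | iter j=1: | p := 48 | t := 36 | result 8
calc_v2: t := 9 | ((x * -6) == max((-max((-x), (-x))), (t + y))): false | t := 9 | p := 0 | p := 6 | iter j=0: | p := 0 | iter j=1: | p := -6 | t := 12 | result -6
8 against -6: the behavior changed.
verdict: not equivalent; witness: x=0, y=3


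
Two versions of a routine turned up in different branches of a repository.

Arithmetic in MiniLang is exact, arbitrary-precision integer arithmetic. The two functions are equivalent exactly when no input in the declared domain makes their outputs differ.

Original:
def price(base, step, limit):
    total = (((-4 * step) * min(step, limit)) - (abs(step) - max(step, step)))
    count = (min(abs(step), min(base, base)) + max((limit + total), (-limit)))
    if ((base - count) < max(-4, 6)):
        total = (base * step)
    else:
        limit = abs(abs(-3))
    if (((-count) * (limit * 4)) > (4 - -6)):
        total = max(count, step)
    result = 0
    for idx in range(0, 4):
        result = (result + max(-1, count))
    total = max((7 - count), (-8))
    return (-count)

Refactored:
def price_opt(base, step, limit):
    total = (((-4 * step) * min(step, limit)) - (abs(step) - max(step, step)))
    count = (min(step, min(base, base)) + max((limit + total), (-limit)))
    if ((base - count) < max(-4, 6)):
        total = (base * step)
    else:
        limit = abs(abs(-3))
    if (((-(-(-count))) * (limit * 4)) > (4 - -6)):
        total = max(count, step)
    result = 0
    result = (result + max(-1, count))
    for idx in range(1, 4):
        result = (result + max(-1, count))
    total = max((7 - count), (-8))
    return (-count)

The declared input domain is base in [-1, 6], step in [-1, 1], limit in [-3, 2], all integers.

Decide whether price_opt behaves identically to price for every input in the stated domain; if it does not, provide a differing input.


Try base=0, step=-1, limit=-3.
price: total=-14, then count=3, then ((base - count) < max(-4, 6)) is true, then total=0, then (((-count) * (limit * 4)) > (4 - -6)) is true, then total=3, then result=0, then (idx=0), then result=3, then (idx=1), then result=6, then (idx=2), then result=9, then (idx=3), then result=12, then total=4, then returns -3
price_opt: total=-14, then count=2, then ((base - count) < max(-4, 6)) is true, then total=0, then (((-(-(-count))) * (limit * 4)) > (4 - -6)) is true, then total=2, then result=0, then result=2, then (idx=1), then result=4, then (idx=2), then result=6, then (idx=3), then result=8, then total=5, then returns -2
-3 vs -2 — the two versions disagree here.
verdict: not equivalent; witness: base=0, step=-1, limit=-3
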